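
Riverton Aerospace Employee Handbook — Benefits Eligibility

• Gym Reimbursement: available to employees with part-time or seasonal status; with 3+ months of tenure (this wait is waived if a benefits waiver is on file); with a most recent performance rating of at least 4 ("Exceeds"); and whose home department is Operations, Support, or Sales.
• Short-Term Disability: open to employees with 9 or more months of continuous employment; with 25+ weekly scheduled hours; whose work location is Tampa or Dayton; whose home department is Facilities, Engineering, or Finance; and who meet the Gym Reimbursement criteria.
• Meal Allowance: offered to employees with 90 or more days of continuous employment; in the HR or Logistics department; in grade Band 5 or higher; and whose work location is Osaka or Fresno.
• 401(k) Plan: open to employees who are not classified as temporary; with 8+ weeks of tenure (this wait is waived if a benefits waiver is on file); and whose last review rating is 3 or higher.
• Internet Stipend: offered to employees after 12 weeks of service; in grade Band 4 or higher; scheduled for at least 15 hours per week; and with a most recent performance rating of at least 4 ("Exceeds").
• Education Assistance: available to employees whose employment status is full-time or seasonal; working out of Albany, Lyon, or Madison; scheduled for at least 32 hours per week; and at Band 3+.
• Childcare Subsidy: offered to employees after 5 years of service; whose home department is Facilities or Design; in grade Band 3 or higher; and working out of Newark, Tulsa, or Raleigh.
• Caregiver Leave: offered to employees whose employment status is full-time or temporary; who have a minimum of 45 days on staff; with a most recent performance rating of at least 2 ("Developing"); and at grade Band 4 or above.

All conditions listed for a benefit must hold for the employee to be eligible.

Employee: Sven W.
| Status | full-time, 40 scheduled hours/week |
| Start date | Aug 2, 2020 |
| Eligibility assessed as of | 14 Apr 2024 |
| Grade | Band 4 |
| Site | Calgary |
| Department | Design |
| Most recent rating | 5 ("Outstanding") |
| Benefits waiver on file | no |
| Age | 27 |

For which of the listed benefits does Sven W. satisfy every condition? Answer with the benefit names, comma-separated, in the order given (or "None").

Service from Aug 2, 2020 to 14 Apr 2024: 1351 days.
Gym Reimbursement — status full-time ✗ (requires part-time or seasonal) → not eligible.
Short-Term Disability — service 1351 days ≥ 9 months (≈270 days) ✓; 40 hrs/wk ≥ 25 ✓; site Calgary ✗ (not Tampa or Dayton) → not eligible.
Meal Allowance — service 1351 days ≥ 90 days ✓; dept Design ✗ → not eligible.
401(k) Plan — status full-time ✓ (not excluded); no waiver, service 1351 days ≥ 8 weeks (≈56 days) ✓; rating 5 ≥ 3 ✓ → eligible.
Internet Stipend — service 1351 days ≥ 12 weeks (≈84 days) ✓; grade Band 4 ≥ Band 4 ✓; 40 hrs/wk ≥ 15 ✓; rating 5 ≥ 4 ✓ → eligible.
Education Assistance — status full-time ✓; site Calgary ✗ (not Albany, Lyon, or Madison) → not eligible.
Childcare Subsidy — service 1351 days < 5 years (≈1825 days) ✗ → not eligible.
Caregiver Leave — status full-time ✓; service 1351 days ≥ 45 days ✓; rating 5 ≥ 2 ✓; grade Band 4 ≥ Band 4 ✓ → eligible.

401(k) Plan, Internet Stipend, Caregiver Leave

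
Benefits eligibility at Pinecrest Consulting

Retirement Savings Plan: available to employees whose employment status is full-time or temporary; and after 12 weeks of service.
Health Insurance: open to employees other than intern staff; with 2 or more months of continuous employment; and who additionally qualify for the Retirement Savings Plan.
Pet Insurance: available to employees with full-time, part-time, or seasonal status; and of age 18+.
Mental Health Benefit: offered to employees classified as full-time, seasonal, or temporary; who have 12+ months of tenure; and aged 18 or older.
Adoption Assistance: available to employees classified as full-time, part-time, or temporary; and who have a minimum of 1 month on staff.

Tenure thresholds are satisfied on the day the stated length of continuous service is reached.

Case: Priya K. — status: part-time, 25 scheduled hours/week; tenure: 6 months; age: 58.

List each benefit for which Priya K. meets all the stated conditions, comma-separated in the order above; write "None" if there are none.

Retirement Savings Plan — status part-time ✗ (requires full-time or temporary) → not eligible.
Health Insurance — status part-time ✓ (not excluded); service 6 months ≥ 2 months ✓; not eligible for Retirement Savings Plan ✗ → not eligible.
Pet Insurance — status part-time ✓; age 58 ≥ 18 ✓ → eligible.
Mental Health Benefit — status part-time ✗ (requires full-time, seasonal, or temporary) → not eligible.
Adoption Assistance — status part-time ✓; service 6 months ≥ 1 month ✓ → eligible.

Pet Insurance, Adoption Assistance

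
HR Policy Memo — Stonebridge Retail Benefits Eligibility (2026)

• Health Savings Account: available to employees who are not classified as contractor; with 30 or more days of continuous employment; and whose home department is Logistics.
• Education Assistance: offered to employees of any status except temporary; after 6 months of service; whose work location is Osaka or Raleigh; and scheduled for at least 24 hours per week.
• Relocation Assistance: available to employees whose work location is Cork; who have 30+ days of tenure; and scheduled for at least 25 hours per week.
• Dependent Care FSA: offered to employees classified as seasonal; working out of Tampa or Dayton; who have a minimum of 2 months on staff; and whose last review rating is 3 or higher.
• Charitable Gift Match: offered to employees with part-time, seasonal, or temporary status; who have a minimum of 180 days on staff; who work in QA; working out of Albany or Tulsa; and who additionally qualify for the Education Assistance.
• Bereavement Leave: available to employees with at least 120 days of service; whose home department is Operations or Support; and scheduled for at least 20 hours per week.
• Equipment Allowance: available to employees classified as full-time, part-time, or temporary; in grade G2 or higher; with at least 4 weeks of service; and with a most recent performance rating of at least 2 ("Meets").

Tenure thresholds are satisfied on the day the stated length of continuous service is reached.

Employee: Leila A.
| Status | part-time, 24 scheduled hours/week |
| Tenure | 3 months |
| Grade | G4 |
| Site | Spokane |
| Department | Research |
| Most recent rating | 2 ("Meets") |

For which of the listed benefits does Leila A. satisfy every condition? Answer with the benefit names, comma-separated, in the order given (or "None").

Health Savings Account — status part-time ✓ (not excluded); service 3 months ≥ 30 days ✓; dept Research ✗ → not eligible.
Education Assistance — status part-time ✓ (not excluded); service 3 months < 6 months ✗ → not eligible.
Relocation Assistance — site Spokane ✗ (not Cork) → not eligible.
Dependent Care FSA — status part-time ✗ (requires seasonal) → not eligible.
Charitable Gift Match — status part-time ✓; service 3 months < 180 days ✗ → not eligible.
Bereavement Leave — service 3 months < 120 days ✗ → not eligible.
Equipment Allowance — status part-time ✓; grade G4 ≥ G2 ✓; service 3 months ≥ 4 weeks (≈28 days) ✓; rating 2 ≥ 2 ✓ → eligible.

Equipment Allowance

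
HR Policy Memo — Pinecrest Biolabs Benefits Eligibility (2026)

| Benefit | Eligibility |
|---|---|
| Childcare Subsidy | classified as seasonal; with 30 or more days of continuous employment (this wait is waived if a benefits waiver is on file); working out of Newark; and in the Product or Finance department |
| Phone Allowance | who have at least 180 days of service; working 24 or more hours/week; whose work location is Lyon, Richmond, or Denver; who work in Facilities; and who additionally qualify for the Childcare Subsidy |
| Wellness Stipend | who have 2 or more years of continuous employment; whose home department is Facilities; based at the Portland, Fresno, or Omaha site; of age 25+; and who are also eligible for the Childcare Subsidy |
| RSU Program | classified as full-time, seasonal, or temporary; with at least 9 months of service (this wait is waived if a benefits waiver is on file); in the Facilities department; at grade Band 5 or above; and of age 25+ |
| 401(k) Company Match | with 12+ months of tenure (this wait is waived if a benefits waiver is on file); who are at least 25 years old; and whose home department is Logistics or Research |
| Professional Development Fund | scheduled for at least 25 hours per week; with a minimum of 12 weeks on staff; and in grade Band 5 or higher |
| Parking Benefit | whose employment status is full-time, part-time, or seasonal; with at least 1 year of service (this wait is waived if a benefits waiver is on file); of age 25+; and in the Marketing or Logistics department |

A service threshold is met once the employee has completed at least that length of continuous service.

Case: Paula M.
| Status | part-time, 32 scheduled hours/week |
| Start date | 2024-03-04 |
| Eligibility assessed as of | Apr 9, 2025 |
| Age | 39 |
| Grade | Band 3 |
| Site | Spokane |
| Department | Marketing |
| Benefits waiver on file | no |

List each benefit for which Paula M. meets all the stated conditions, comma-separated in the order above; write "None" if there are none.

Parking Benefit

Service from 2024-03-04 to Apr 9, 2025: 401 days.
Childcare Subsidy — status part-time ✗ (requires seasonal) → not eligible.
Phone Allowance — service 401 days ≥ 180 days ✓; 32 hrs/wk ≥ 24 ✓; site Spokane ✗ (not Lyon, Richmond, or Denver) → not eligible.
Wellness Stipend — service 401 days < 2 years (≈730 days) ✗ → not eligible.
RSU Program — status part-time ✗ (requires full-time, seasonal, or temporary) → not eligible.
401(k) Company Match — no waiver, service 401 days ≥ 12 months (≈360 days) ✓; age 39 ≥ 25 ✓; dept Marketing ✗ → not eligible.
Professional Development Fund — 32 hrs/wk ≥ 25 ✓; service 401 days ≥ 12 weeks (≈84 days) ✓; grade Band 3 < Band 5 ✗ → not eligible.
Parking Benefit — status part-time ✓; no waiver, service 401 days ≥ 1 year (≈365 days) ✓; age 39 ≥ 25 ✓; dept Marketing ✓ → eligible.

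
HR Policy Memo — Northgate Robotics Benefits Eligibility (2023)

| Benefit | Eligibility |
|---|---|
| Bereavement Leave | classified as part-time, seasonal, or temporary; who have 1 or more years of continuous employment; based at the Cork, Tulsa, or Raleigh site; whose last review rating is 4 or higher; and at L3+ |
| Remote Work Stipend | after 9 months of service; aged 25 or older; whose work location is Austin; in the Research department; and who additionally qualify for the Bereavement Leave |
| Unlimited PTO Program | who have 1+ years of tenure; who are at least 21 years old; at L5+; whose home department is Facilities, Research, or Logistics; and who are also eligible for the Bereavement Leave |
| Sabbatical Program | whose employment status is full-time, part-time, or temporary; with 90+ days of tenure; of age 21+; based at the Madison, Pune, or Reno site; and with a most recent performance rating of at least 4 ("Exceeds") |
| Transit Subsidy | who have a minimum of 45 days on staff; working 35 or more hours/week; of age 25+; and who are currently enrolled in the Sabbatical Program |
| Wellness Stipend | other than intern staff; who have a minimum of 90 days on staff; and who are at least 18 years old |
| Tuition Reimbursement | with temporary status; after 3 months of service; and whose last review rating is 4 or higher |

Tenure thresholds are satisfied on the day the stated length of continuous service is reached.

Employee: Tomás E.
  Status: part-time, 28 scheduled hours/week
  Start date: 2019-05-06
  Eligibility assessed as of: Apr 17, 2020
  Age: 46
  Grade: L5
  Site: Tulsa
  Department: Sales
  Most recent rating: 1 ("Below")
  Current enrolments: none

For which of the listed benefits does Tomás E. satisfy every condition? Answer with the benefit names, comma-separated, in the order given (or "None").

Wellness Stipend

Service from 2019-05-06 to Apr 17, 2020: 347 days.
Bereavement Leave — status part-time ✓; service 347 days < 1 year (≈365 days) ✗ → not eligible.
Remote Work Stipend — service 347 days ≥ 9 months (≈270 days) ✓; age 46 ≥ 25 ✓; site Tulsa ✗ (not Austin) → not eligible.
Unlimited PTO Program — service 347 days < 1 year (≈365 days) ✗ → not eligible.
Sabbatical Program — status part-time ✓; service 347 days ≥ 90 days ✓; age 46 ≥ 21 ✓; site Tulsa ✗ (not Madison, Pune, or Reno) → not eligible.
Transit Subsidy — service 347 days ≥ 45 days ✓; 28 hrs/wk < 35 ✗ → not eligible.
Wellness Stipend — status part-time ✓ (not excluded); service 347 days ≥ 90 days ✓; age 46 ≥ 18 ✓ → eligible.
Tuition Reimbursement — status part-time ✗ (requires temporary) → not eligible.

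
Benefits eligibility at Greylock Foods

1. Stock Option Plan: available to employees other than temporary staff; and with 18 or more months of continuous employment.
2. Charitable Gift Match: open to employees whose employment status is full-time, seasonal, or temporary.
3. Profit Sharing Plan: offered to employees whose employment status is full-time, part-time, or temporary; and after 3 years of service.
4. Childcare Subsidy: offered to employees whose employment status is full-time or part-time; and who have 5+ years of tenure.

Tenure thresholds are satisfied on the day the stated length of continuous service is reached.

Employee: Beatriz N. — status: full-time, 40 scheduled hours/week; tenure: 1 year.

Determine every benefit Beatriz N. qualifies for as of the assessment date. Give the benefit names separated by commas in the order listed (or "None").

Charitable Gift Match

Stock Option Plan — status full-time ✓ (not excluded); service 1 year < 18 months (≈540 days) ✗ → not eligible.
Charitable Gift Match — status full-time ✓ → eligible.
Profit Sharing Plan — status full-time ✓; service 1 year < 3 years ✗ → not eligible.
Childcare Subsidy — status full-time ✓; service 1 year < 5 years ✗ → not eligible.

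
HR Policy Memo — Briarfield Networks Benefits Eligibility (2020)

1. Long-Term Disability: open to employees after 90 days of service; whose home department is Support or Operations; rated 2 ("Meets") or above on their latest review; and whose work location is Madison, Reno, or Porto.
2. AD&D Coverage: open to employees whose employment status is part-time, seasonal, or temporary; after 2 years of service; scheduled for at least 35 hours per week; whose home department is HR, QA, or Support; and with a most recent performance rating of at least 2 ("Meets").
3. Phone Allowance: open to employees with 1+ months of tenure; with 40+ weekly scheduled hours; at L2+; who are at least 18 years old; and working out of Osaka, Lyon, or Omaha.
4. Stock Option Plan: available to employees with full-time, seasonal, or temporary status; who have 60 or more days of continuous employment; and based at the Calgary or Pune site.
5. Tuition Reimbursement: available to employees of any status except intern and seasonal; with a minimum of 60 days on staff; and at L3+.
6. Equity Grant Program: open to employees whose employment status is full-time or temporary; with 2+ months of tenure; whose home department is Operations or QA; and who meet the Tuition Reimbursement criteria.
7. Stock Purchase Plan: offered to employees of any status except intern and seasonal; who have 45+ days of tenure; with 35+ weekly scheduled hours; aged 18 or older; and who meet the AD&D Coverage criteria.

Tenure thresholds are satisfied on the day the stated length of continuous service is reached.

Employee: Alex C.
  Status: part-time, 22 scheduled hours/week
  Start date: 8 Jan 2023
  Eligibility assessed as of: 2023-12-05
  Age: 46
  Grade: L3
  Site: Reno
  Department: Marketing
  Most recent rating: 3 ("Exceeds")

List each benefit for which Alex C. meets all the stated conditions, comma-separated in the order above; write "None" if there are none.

Tuition Reimbursement

Service from 8 Jan 2023 to 2023-12-05: 331 days.
Long-Term Disability — service 331 days ≥ 90 days ✓; dept Marketing ✗ → not eligible.
AD&D Coverage — status part-time ✓; service 331 days < 2 years (≈730 days) ✗ → not eligible.
Phone Allowance — service 331 days ≥ 1 month (≈30 days) ✓; 22 hrs/wk < 40 ✗ → not eligible.
Stock Option Plan — status part-time ✗ (requires full-time, seasonal, or temporary) → not eligible.
Tuition Reimbursement — status part-time ✓ (not excluded); service 331 days ≥ 60 days ✓; grade L3 ≥ L3 ✓ → eligible.
Equity Grant Program — status part-time ✗ (requires full-time or temporary) → not eligible.
Stock Purchase Plan — status part-time ✓ (not excluded); service 331 days ≥ 45 days ✓; 22 hrs/wk < 35 ✗ → not eligible.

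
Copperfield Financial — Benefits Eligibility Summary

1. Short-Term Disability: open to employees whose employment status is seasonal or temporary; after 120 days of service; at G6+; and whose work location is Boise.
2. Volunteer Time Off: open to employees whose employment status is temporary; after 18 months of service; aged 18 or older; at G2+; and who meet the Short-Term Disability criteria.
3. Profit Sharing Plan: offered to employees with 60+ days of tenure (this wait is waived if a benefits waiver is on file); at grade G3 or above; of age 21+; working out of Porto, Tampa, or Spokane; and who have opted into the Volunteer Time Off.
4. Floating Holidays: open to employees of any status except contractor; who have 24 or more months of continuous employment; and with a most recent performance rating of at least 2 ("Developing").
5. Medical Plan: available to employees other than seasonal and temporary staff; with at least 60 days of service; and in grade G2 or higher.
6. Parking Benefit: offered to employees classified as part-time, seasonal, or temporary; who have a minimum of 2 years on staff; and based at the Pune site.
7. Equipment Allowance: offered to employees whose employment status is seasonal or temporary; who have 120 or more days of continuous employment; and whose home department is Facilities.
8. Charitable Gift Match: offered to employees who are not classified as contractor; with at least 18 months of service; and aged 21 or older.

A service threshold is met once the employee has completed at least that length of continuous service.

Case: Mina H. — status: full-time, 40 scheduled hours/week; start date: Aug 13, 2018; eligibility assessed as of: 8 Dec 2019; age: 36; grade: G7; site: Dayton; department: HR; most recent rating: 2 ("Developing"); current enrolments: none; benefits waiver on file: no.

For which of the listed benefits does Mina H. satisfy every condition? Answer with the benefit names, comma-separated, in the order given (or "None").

Medical Plan

Service from Aug 13, 2018 to 8 Dec 2019: 482 days.
Short-Term Disability — status full-time ✗ (requires seasonal or temporary) → not eligible.
Volunteer Time Off — status full-time ✗ (requires temporary) → not eligible.
Profit Sharing Plan — no waiver, service 482 days ≥ 60 days ✓; grade G7 ≥ G3 ✓; age 36 ≥ 21 ✓; site Dayton ✗ (not Porto, Tampa, or Spokane) → not eligible.
Floating Holidays — status full-time ✓ (not excluded); service 482 days < 24 months (≈720 days) ✗ → not eligible.
Medical Plan — status full-time ✓ (not excluded); service 482 days ≥ 60 days ✓; grade G7 ≥ G2 ✓ → eligible.
Parking Benefit — status full-time ✗ (requires part-time, seasonal, or temporary) → not eligible.
Equipment Allowance — status full-time ✗ (requires seasonal or temporary) → not eligible.
Charitable Gift Match — status full-time ✓ (not excluded); service 482 days < 18 months (≈540 days) ✗ → not eligible.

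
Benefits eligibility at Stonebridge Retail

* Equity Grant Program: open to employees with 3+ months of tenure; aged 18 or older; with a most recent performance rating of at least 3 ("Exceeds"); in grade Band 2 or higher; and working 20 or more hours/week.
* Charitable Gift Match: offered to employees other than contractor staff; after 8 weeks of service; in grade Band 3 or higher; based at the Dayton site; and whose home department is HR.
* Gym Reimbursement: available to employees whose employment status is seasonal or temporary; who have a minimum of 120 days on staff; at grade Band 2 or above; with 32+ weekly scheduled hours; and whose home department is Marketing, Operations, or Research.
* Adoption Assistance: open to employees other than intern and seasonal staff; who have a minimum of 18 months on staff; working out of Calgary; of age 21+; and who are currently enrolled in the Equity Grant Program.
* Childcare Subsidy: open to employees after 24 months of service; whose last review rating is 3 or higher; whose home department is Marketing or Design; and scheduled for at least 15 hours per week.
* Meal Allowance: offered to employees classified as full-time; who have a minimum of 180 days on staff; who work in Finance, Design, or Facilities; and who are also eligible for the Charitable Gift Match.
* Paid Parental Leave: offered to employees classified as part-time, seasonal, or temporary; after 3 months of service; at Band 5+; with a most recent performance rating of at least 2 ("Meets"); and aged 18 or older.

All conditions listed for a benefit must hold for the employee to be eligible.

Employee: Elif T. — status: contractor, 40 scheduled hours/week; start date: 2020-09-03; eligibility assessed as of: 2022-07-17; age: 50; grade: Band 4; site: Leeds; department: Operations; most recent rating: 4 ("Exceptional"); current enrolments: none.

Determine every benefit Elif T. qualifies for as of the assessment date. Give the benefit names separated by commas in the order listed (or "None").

Service from 2020-09-03 to 2022-07-17: 682 days.
Equity Grant Program — service 682 days ≥ 3 months (≈90 days) ✓; age 50 ≥ 18 ✓; rating 4 ≥ 3 ✓; grade Band 4 ≥ Band 2 ✓; 40 hrs/wk ≥ 20 ✓ → eligible.
Charitable Gift Match — status contractor ✗ (excluded) → not eligible.
Gym Reimbursement — status contractor ✗ (requires seasonal or temporary) → not eligible.
Adoption Assistance — status contractor ✓ (not excluded); service 682 days ≥ 18 months (≈540 days) ✓; site Leeds ✗ (not Calgary) → not eligible.
Childcare Subsidy — service 682 days < 24 months (≈720 days) ✗ → not eligible.
Meal Allowance — status contractor ✗ (requires full-time) → not eligible.
Paid Parental Leave — status contractor ✗ (requires part-time, seasonal, or temporary) → not eligible.

Equity Grant Program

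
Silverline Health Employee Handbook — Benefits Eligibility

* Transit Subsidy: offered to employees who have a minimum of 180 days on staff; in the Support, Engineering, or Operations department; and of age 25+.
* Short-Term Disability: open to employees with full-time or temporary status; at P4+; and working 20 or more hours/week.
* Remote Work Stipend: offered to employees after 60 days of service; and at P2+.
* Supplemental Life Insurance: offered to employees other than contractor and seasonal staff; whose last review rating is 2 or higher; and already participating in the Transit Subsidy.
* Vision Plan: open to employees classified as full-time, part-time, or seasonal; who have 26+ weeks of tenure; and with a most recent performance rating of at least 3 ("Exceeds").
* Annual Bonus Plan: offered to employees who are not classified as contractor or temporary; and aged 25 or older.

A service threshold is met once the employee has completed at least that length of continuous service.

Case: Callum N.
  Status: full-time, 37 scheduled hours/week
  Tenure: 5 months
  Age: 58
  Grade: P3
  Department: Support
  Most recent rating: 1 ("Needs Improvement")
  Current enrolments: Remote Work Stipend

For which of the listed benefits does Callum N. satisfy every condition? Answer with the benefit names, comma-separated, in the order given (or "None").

Transit Subsidy — service 5 months < 180 days ✗ → not eligible.
Short-Term Disability — status full-time ✓; grade P3 < P4 ✗ → not eligible.
Remote Work Stipend — service 5 months ≥ 60 days ✓; grade P3 ≥ P2 ✓ → eligible.
Supplemental Life Insurance — status full-time ✓ (not excluded); rating 1 < 2 ✗ → not eligible.
Vision Plan — status full-time ✓; service 5 months < 26 weeks (≈182 days) ✗ → not eligible.
Annual Bonus Plan — status full-time ✓ (not excluded); age 58 ≥ 25 ✓ → eligible.

Remote Work Stipend, Annual Bonus Plan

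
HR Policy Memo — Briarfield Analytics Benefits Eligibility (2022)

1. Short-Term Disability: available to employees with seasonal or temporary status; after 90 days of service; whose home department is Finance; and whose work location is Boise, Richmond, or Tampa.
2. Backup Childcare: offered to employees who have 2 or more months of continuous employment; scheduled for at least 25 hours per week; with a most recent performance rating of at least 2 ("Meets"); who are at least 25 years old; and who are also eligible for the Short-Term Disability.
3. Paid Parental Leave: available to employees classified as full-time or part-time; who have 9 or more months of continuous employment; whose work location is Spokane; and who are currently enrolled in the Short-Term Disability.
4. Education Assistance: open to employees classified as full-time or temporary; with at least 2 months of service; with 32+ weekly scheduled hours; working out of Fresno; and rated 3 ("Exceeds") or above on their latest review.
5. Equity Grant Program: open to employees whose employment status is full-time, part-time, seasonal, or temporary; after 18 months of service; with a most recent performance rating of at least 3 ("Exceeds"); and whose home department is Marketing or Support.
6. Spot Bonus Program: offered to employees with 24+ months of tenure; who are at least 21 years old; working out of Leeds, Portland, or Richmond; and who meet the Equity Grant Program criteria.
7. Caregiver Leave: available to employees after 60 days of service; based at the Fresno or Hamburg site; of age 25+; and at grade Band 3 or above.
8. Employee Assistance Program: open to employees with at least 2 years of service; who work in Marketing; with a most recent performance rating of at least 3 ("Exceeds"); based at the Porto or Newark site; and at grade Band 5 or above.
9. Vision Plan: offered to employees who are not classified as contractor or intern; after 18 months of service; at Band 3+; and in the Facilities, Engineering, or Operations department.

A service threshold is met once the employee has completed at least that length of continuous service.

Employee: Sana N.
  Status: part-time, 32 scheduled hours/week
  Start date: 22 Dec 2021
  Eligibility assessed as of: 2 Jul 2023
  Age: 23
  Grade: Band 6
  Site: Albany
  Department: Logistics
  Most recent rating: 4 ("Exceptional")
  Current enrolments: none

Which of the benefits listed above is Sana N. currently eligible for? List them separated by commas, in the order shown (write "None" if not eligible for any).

None

Service from 22 Dec 2021 to 2 Jul 2023: 557 days.
Short-Term Disability — status part-time ✗ (requires seasonal or temporary) → not eligible.
Backup Childcare — service 557 days ≥ 2 months (≈60 days) ✓; 32 hrs/wk ≥ 25 ✓; rating 4 ≥ 2 ✓; age 23 < 25 ✗ → not eligible.
Paid Parental Leave — status part-time ✓; service 557 days ≥ 9 months (≈270 days) ✓; site Albany ✗ (not Spokane) → not eligible.
Education Assistance — status part-time ✗ (requires full-time or temporary) → not eligible.
Equity Grant Program — status part-time ✓; service 557 days ≥ 18 months (≈540 days) ✓; rating 4 ≥ 3 ✓; dept Logistics ✗ → not eligible.
Spot Bonus Program — service 557 days < 24 months (≈720 days) ✗ → not eligible.
Caregiver Leave — service 557 days ≥ 60 days ✓; site Albany ✗ (not Fresno or Hamburg) → not eligible.
Employee Assistance Program — service 557 days < 2 years (≈730 days) ✗ → not eligible.
Vision Plan — status part-time ✓ (not excluded); service 557 days ≥ 18 months (≈540 days) ✓; grade Band 6 ≥ Band 3 ✓; dept Logistics ✗ → not eligible.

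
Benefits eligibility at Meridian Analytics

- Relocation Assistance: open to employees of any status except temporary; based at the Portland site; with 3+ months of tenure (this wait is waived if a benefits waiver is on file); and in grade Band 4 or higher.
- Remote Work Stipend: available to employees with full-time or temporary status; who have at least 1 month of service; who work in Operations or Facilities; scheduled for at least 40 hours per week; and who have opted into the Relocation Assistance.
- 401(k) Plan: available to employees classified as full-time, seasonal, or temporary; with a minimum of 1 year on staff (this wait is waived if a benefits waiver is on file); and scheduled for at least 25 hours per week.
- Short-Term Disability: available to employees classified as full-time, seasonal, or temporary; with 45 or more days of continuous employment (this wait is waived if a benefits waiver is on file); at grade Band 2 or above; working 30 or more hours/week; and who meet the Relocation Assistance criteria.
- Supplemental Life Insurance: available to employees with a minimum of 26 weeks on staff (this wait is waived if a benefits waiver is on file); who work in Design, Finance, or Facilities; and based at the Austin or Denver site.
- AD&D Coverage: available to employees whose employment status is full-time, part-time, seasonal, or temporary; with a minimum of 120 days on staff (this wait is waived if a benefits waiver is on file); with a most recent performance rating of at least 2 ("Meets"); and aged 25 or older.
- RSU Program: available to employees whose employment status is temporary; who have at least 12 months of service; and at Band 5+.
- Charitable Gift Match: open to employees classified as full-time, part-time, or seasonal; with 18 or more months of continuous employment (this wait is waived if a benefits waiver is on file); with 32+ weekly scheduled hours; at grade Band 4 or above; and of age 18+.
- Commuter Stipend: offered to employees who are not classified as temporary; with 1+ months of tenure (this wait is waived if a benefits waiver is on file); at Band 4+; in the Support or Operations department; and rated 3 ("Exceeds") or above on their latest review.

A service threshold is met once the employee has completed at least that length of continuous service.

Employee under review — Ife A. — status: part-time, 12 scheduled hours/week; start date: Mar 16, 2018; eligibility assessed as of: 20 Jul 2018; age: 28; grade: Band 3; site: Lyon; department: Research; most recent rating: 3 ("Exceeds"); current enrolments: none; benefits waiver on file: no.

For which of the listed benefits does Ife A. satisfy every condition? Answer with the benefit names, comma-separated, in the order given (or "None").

AD&D Coverage

Service from Mar 16, 2018 to 20 Jul 2018: 126 days.
Relocation Assistance — status part-time ✓ (not excluded); site Lyon ✗ (not Portland) → not eligible.
Remote Work Stipend — status part-time ✗ (requires full-time or temporary) → not eligible.
401(k) Plan — status part-time ✗ (requires full-time, seasonal, or temporary) → not eligible.
Short-Term Disability — status part-time ✗ (requires full-time, seasonal, or temporary) → not eligible.
Supplemental Life Insurance — no waiver, service 126 days < 26 weeks (≈182 days) ✗ → not eligible.
AD&D Coverage — status part-time ✓; no waiver, service 126 days ≥ 120 days ✓; rating 3 ≥ 2 ✓; age 28 ≥ 25 ✓ → eligible.
RSU Program — status part-time ✗ (requires temporary) → not eligible.
Charitable Gift Match — status part-time ✓; no waiver, service 126 days < 18 months (≈540 days) ✗ → not eligible.
Commuter Stipend — status part-time ✓ (not excluded); no waiver, service 126 days ≥ 1 month (≈30 days) ✓; grade Band 3 < Band 4 ✗ → not eligible.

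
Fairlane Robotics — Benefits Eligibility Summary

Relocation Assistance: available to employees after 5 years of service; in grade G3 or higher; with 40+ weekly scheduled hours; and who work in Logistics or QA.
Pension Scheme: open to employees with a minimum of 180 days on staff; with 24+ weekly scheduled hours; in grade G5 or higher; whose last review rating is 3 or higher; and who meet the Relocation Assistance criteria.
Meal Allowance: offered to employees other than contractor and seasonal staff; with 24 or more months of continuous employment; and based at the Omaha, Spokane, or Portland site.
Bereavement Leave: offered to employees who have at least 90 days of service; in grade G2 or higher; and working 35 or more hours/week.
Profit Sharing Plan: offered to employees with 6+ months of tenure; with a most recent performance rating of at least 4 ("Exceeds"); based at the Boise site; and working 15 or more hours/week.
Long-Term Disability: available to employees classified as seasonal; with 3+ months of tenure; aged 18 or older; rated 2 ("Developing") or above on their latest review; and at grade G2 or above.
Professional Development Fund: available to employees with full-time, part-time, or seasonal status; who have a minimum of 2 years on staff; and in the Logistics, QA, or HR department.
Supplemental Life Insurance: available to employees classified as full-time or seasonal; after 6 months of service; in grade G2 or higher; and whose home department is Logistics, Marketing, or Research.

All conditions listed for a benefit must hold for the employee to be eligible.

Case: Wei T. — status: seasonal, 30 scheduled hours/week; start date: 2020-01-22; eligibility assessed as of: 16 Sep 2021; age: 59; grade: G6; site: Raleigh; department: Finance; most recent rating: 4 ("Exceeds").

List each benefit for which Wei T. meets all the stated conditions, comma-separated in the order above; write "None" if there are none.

Service from 2020-01-22 to 16 Sep 2021: 603 days.
Relocation Assistance — service 603 days < 5 years (≈1825 days) ✗ → not eligible.
Pension Scheme — service 603 days ≥ 180 days ✓; 30 hrs/wk ≥ 24 ✓; grade G6 ≥ G5 ✓; rating 4 ≥ 3 ✓; not eligible for Relocation Assistance ✗ → not eligible.
Meal Allowance — status seasonal ✗ (excluded) → not eligible.
Bereavement Leave — service 603 days ≥ 90 days ✓; grade G6 ≥ G2 ✓; 30 hrs/wk < 35 ✗ → not eligible.
Profit Sharing Plan — service 603 days ≥ 6 months (≈180 days) ✓; rating 4 ≥ 4 ✓; site Raleigh ✗ (not Boise) → not eligible.
Long-Term Disability — status seasonal ✓; service 603 days ≥ 3 months (≈90 days) ✓; age 59 ≥ 18 ✓; rating 4 ≥ 2 ✓; grade G6 ≥ G2 ✓ → eligible.
Professional Development Fund — status seasonal ✓; service 603 days < 2 years (≈730 days) ✗ → not eligible.
Supplemental Life Insurance — status seasonal ✓; service 603 days ≥ 6 months (≈180 days) ✓; grade G6 ≥ G2 ✓; dept Finance ✗ → not eligible.

Long-Term Disability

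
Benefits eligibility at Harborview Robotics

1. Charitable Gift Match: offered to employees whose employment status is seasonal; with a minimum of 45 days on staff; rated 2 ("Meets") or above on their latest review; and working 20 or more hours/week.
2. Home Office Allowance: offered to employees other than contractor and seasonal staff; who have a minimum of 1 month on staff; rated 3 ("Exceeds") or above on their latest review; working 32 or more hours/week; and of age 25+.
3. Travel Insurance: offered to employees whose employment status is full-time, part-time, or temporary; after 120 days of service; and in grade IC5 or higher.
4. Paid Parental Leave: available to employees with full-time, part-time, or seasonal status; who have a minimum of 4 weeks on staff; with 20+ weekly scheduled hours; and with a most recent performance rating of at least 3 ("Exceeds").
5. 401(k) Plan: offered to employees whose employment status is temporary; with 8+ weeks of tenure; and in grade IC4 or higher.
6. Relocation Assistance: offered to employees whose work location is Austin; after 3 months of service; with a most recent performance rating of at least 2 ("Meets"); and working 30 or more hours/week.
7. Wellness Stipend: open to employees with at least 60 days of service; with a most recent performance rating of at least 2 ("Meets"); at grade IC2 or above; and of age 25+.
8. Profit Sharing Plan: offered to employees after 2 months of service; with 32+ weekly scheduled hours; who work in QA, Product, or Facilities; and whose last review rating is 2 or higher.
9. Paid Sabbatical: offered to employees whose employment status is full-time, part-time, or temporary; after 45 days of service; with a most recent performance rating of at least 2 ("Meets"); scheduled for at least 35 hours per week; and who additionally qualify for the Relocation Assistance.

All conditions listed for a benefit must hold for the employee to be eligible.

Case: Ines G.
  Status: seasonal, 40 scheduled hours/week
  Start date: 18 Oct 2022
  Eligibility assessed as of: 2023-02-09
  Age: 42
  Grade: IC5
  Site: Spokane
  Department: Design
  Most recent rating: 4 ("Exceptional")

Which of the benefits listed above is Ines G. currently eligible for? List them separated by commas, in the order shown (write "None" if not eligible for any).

Service from 18 Oct 2022 to 2023-02-09: 114 days.
Charitable Gift Match — status seasonal ✓; service 114 days ≥ 45 days ✓; rating 4 ≥ 2 ✓; 40 hrs/wk ≥ 20 ✓ → eligible.
Home Office Allowance — status seasonal ✗ (excluded) → not eligible.
Travel Insurance — status seasonal ✗ (requires full-time, part-time, or temporary) → not eligible.
Paid Parental Leave — status seasonal ✓; service 114 days ≥ 4 weeks (≈28 days) ✓; 40 hrs/wk ≥ 20 ✓; rating 4 ≥ 3 ✓ → eligible.
401(k) Plan — status seasonal ✗ (requires temporary) → not eligible.
Relocation Assistance — site Spokane ✗ (not Austin) → not eligible.
Wellness Stipend — service 114 days ≥ 60 days ✓; rating 4 ≥ 2 ✓; grade IC5 ≥ IC2 ✓; age 42 ≥ 25 ✓ → eligible.
Profit Sharing Plan — service 114 days ≥ 2 months (≈60 days) ✓; 40 hrs/wk ≥ 32 ✓; dept Design ✗ → not eligible.
Paid Sabbatical — status seasonal ✗ (requires full-time, part-time, or temporary) → not eligible.

Charitable Gift Match, Paid Parental Leave, Wellness Stipend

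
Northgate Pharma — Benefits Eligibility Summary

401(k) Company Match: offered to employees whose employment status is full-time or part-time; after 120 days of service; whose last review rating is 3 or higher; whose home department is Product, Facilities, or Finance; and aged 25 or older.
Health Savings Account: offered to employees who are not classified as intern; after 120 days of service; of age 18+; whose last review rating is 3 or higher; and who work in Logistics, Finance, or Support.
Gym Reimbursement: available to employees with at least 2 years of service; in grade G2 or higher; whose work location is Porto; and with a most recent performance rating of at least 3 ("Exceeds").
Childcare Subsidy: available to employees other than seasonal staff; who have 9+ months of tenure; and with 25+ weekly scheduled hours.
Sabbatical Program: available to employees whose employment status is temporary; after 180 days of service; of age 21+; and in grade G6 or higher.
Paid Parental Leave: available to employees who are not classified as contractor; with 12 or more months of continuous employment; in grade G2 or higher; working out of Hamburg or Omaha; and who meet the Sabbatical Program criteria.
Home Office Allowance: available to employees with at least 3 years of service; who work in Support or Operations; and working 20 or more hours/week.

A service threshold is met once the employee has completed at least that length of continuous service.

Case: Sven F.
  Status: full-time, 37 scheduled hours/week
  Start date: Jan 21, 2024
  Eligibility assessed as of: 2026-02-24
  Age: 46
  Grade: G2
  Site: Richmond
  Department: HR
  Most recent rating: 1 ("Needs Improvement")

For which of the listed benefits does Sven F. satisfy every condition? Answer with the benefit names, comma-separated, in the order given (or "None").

Service from Jan 21, 2024 to 2026-02-24: 765 days.
401(k) Company Match — status full-time ✓; service 765 days ≥ 120 days ✓; rating 1 < 3 ✗ → not eligible.
Health Savings Account — status full-time ✓ (not excluded); service 765 days ≥ 120 days ✓; age 46 ≥ 18 ✓; rating 1 < 3 ✗ → not eligible.
Gym Reimbursement — service 765 days ≥ 2 years (≈730 days) ✓; grade G2 ≥ G2 ✓; site Richmond ✗ (not Porto) → not eligible.
Childcare Subsidy — status full-time ✓ (not excluded); service 765 days ≥ 9 months (≈270 days) ✓; 37 hrs/wk ≥ 25 ✓ → eligible.
Sabbatical Program — status full-time ✗ (requires temporary) → not eligible.
Paid Parental Leave — status full-time ✓ (not excluded); service 765 days ≥ 12 months (≈360 days) ✓; grade G2 ≥ G2 ✓; site Richmond ✗ (not Hamburg or Omaha) → not eligible.
Home Office Allowance — service 765 days < 3 years (≈1095 days) ✗ → not eligible.

Childcare Subsidy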